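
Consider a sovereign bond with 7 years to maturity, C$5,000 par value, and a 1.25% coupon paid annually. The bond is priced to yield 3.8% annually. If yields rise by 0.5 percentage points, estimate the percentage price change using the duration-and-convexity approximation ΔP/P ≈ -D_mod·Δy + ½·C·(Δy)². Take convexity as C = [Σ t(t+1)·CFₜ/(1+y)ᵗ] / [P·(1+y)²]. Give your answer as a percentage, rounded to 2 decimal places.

-3.17%

With y = 0.038:
  t   CF        PV=CF/(1+0.038)^t    t·PV        t(t+1)·PV
  1        62.50        60.2119        60.2119         120.4239
  2        62.50        58.0077       116.0153         348.0459
  3        62.50        55.8841       167.6522         670.6087
  4        62.50        53.8382       215.3528       1,076.7642
  5        62.50        51.8673       259.3363       1,556.0176
  6        62.50        49.9685       299.8107       2,098.6750
  7     5,062.50     3,899.2723    27,294.9059     218,359.2473
  Σ                  4,229.0498    28,413.2852     224,229.7826
P = 4,229.0498; D_Mac = 6.71860 yrs; D_mod = 6.47264 yrs; C = 49.21027.
Duration effect: -6.47264 × (+0.005) = -0.032363
Convexity effect: 0.5 × 49.21027 × (0.005)² = +0.0006151
ΔP/P ≈ -0.032363 + 0.0006151 = -0.031748 = -3.1748%.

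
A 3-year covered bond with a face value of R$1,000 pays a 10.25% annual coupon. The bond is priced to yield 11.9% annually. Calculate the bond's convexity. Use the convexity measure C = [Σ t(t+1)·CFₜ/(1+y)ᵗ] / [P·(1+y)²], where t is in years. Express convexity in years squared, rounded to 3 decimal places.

8.413

With y = 0.119:
  t   CF        PV=CF/(1+0.119)^t    t·PV        t(t+1)·PV
  1       102.50        91.5996        91.5996         183.1993
  2       102.50        81.8585       163.7170         491.1509
  3     1,102.50       786.8435     2,360.5304       9,442.1215
  Σ                    960.3016     2,615.8470      10,116.4717
P = 960.3016.
Convexity = Σ t(t+1)·PV / [P·(1+y)²] = 10,116.4717 / (960.3016 × 1.252161) = 8.41320.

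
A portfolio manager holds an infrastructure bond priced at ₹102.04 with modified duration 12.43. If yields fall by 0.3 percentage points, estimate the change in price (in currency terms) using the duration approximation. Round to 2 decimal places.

Duration approximation: ΔP/P ≈ -D_mod · Δy = -12.43 × (-0.003) = +0.037290.
ΔP ≈ 102.04 × (+0.037290) = +3.8050716.

+₹3.81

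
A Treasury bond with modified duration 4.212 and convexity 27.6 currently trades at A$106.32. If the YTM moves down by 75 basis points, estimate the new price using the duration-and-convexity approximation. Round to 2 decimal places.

Duration effect: -D_mod·Δy = -4.212 × (-0.0075) = +0.031590
Convexity effect: ½·C·(Δy)² = 0.5 × 27.6 × (-0.0075)² = +0.00077625
ΔP/P ≈ +0.031590 + 0.00077625 = +0.03236625
New price ≈ 106.32 × (1 + 0.03236625) = 109.7611797.

A$109.76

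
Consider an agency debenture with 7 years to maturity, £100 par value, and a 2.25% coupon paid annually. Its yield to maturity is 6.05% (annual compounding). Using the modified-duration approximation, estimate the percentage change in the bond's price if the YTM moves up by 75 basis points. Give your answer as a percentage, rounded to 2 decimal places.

Periodic yield y = 0.0605. Modified duration first:
  t   CF        PV=CF/(1+0.0605)^t    t·PV
  1         2.25         2.1216         2.1216
  2         2.25         2.0006         4.0012
  3         2.25         1.8865         5.6594
  4         2.25         1.7789         7.1154
  5         2.25         1.6774         8.3869
  6         2.25         1.5817         9.4901
  7       102.25        67.7780       474.4458
  Σ                     78.8246       511.2205
P = 78.8246; D_Mac = 6.48554 yrs; D_mod = 6.48554/(1+0.0605) = 6.11555 yrs.
ΔP/P ≈ -D_mod · Δy = -6.11555 × (+0.0075) = -0.045867 = -4.5867%.

-4.59%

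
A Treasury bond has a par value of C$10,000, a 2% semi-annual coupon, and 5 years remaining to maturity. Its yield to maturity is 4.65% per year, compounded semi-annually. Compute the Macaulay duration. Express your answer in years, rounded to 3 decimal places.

Periodic yield y = 0.02325. Discount each cash flow and weight by its period:
  t   CF        PV=CF/(1+0.02325)^t    t·PV
  1       100.00        97.7278        97.7278
  2       100.00        95.5073       191.0146
  3       100.00        93.3372       280.0116
  4       100.00        91.2164       364.8656
  5       100.00        89.1438       445.7191
  6       100.00        87.1183       522.7099
  7       100.00        85.1388       595.9719
  8       100.00        83.2043       665.6347
  9       100.00        81.3138       731.8241
  10   10,100.00     8,026.0866    80,260.8659
  Σ                  8,829.7944    84,156.3452
Price P = Σ PV = 8,829.7944.
Macaulay duration = Σ(t·PV) / P = 84,156.3452 / 8,829.7944 = 9.53095 half-year periods.
In years: 9.53095 / 2 = 4.76548 years.

4.765 years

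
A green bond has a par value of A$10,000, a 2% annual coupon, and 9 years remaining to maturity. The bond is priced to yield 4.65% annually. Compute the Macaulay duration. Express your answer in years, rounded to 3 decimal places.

Periodic yield y = 0.0465. Discount each cash flow and weight by its year:
  t   CF        PV=CF/(1+0.0465)^t    t·PV
  1       200.00       191.1132       191.1132
  2       200.00       182.6213       365.2427
  3       200.00       174.5068       523.5203
  4       200.00       166.7528       667.0111
  5       200.00       159.3433       796.7165
  6       200.00       152.2631       913.5785
  7       200.00       145.4974     1,018.4821
  8       200.00       139.0324     1,112.2595
  9    10,200.00     6,775.5894    60,980.3043
  Σ                  8,086.7198    66,568.2282
Price P = Σ PV = 8,086.7198.
Macaulay duration = Σ(t·PV) / P = 66,568.2282 / 8,086.7198 = 8.23180 years.

8.232 years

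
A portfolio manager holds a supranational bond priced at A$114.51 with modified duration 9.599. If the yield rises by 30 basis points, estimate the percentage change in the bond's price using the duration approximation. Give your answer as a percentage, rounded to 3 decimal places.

Duration approximation: ΔP/P ≈ -D_mod · Δy = -9.599 × (+0.003) = -0.028797.
As a percentage: -2.8797%.

-2.880%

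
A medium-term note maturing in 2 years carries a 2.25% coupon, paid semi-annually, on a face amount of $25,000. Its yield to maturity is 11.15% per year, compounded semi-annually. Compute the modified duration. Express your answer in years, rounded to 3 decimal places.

1.860 years

Periodic yield y = 0.05575. First find Macaulay duration:
  t   CF        PV=CF/(1+0.05575)^t    t·PV
  1       281.25       266.3983       266.3983
  2       281.25       252.3309       504.6617
  3       281.25       239.0063       717.0188
  4    25,281.25    20,349.5206    81,398.0825
  Σ                 21,107.2560    82,886.1612
P = 21,107.2560; Macaulay duration = 82,886.1612 / 21,107.2560 = 3.92690 half-year periods = 1.96345 years.
Modified duration = D_Mac / (1 + y) = 1.96345 / 1.05575 = 1.85977 years.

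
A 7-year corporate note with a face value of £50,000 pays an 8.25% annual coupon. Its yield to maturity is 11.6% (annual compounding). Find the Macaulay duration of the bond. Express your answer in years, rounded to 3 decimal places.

5.450 years

Periodic yield y = 0.116. Discount each cash flow and weight by its year:
  t   CF        PV=CF/(1+0.116)^t    t·PV
  1     4,125.00     3,696.2366     3,696.2366
  2     4,125.00     3,312.0399     6,624.0799
  3     4,125.00     2,967.7777     8,903.3331
  4     4,125.00     2,659.2990    10,637.1961
  5     4,125.00     2,382.8844    11,914.4222
  6     4,125.00     2,135.2011    12,811.2066
  7    54,125.00    25,104.3249   175,730.2744
  Σ                 42,257.7637   230,316.7488
Price P = Σ PV = 42,257.7637.
Macaulay duration = Σ(t·PV) / P = 230,316.7488 / 42,257.7637 = 5.45028 years.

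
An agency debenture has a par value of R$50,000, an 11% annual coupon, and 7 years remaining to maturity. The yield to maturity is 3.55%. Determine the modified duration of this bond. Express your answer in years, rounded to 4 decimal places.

5.3608 years

Periodic yield y = 0.0355. First find Macaulay duration:
  t   CF        PV=CF/(1+0.0355)^t    t·PV
  1     5,500.00     5,311.4437     5,311.4437
  2     5,500.00     5,129.3518    10,258.7035
  3     5,500.00     4,953.5024    14,860.5073
  4     5,500.00     4,783.6817    19,134.7269
  5     5,500.00     4,619.6830    23,098.4149
  6     5,500.00     4,461.3066    26,767.8396
  7    55,500.00    43,475.2673   304,326.8709
  Σ                 72,734.2365   403,758.5067
P = 72,734.2365; Macaulay duration = 403,758.5067 / 72,734.2365 = 5.55115 years.
Modified duration = D_Mac / (1 + y) = 5.55115 / 1.0355 = 5.36084 years.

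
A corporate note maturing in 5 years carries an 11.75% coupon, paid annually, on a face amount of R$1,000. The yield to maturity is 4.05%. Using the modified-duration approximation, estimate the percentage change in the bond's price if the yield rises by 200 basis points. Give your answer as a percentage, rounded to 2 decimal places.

Periodic yield y = 0.0405. Modified duration first:
  t   CF        PV=CF/(1+0.0405)^t    t·PV
  1       117.50       112.9265       112.9265
  2       117.50       108.5310       217.0619
  3       117.50       104.3066       312.9197
  4       117.50       100.2466       400.9863
  5     1,117.50       916.2988     4,581.4939
  Σ                  1,342.3094     5,625.3883
P = 1,342.3094; D_Mac = 4.19083 yrs; D_mod = 4.19083/(1+0.0405) = 4.02771 yrs.
ΔP/P ≈ -D_mod · Δy = -4.02771 × (+0.02) = -0.080554 = -8.0554%.

-8.06%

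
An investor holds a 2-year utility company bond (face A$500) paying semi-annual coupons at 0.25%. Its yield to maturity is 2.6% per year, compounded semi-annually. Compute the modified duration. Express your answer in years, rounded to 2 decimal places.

1.97 years

Periodic yield y = 0.013. First find Macaulay duration:
  t   CF        PV=CF/(1+0.013)^t    t·PV
  1        0.625         0.6170         0.6170
  2        0.625         0.6091         1.2181
  3        0.625         0.6012         1.8037
  4      500.625       475.4170     1,901.6682
  Σ                    477.2443     1,905.3070
P = 477.2443; Macaulay duration = 1,905.3070 / 477.2443 = 3.99231 half-year periods = 1.99615 years.
Modified duration = D_Mac / (1 + y) = 1.99615 / 1.013 = 1.97054 years.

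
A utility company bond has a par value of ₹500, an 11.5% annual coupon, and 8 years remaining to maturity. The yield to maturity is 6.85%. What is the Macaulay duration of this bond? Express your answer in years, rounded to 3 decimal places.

5.923 years

Periodic yield y = 0.0685. Discount each cash flow and weight by its year:
  t   CF        PV=CF/(1+0.0685)^t    t·PV
  1        57.50        53.8138        53.8138
  2        57.50        50.3638       100.7277
  3        57.50        47.1351       141.4052
  4        57.50        44.1133       176.4533
  5        57.50        41.2853       206.4264
  6        57.50        38.6385       231.8312
  7        57.50        36.1615       253.1303
  8       557.50       328.1321     2,625.0564
  Σ                    639.6433     3,788.8444
Price P = Σ PV = 639.6433.
Macaulay duration = Σ(t·PV) / P = 3,788.8444 / 639.6433 = 5.92337 years.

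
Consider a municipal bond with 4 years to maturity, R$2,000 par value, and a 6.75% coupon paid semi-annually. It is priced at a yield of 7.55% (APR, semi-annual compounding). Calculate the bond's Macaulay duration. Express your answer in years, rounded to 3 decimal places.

Periodic yield y = 0.03775. Discount each cash flow and weight by its period:
  t   CF        PV=CF/(1+0.03775)^t    t·PV
  1        67.50        65.0446        65.0446
  2        67.50        62.6785       125.3569
  3        67.50        60.3984       181.1952
  4        67.50        58.2013       232.8053
  5        67.50        56.0841       280.4207
  6        67.50        54.0440       324.2639
  7        67.50        52.0780       364.5462
  8     2,067.50     1,537.1052    12,296.8413
  Σ                  1,945.6341    13,870.4741
Price P = Σ PV = 1,945.6341.
Macaulay duration = Σ(t·PV) / P = 13,870.4741 / 1,945.6341 = 7.12903 half-year periods.
In years: 7.12903 / 2 = 3.56451 years.

3.565 years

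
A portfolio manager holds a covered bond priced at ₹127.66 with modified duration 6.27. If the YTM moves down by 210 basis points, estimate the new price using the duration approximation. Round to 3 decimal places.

Duration approximation: ΔP/P ≈ -D_mod · Δy = -6.27 × (-0.021) = +0.131670.
New price ≈ 127.66 × (1 + 0.131670) = 144.4689922.

₹144.469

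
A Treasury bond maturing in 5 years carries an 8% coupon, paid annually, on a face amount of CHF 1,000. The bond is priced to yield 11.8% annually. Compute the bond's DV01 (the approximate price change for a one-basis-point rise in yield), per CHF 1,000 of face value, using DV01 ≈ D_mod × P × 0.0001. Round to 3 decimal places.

CHF 0.328

Periodic yield y = 0.118.
  t   CF        PV=CF/(1+0.118)^t    t·PV
  1        80.00        71.5564        71.5564
  2        80.00        64.0039       128.0078
  3        80.00        57.2486       171.7457
  4        80.00        51.2062       204.8249
  5     1,080.00       618.3221     3,091.6103
  Σ                    862.3371     3,667.7450
P = 862.3371; D_Mac = 4.25326 yrs; D_mod = 3.80435 yrs.
DV01 ≈ 3.80435 × 862.3371 × 0.0001 = 0.328063.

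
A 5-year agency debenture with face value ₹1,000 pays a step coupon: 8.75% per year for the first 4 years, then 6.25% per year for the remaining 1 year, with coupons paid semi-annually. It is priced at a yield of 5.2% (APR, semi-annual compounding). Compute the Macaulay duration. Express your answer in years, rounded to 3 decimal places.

Periodic yield y = 0.026. Discount each cash flow and weight by its period:
  t   CF        PV=CF/(1+0.026)^t    t·PV
  1        43.75        42.6413        42.6413
  2        43.75        41.5607        83.1215
  3        43.75        40.5075       121.5226
  4        43.75        39.4810       157.9242
  5        43.75        38.4805       192.4027
  6        43.75        37.5054       225.0324
  7        43.75        36.5550       255.8848
  8        43.75        35.6286       285.0291
  9        31.25        24.8041       223.2371
  10    1,031.25       797.7932     7,977.9324
  Σ                  1,134.9576     9,564.7282
Price P = Σ PV = 1,134.9576.
Macaulay duration = Σ(t·PV) / P = 9,564.7282 / 1,134.9576 = 8.42739 half-year periods.
In years: 8.42739 / 2 = 4.21369 years.

4.214 years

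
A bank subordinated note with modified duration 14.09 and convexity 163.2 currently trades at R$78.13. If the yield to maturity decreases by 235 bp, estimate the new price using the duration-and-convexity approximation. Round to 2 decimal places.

Duration effect: -D_mod·Δy = -14.09 × (-0.0235) = +0.331115
Convexity effect: ½·C·(Δy)² = 0.5 × 163.2 × (-0.0235)² = +0.0450636
ΔP/P ≈ +0.331115 + 0.0450636 = +0.3761786
New price ≈ 78.13 × (1 + 0.3761786) = 107.520834018.

R$107.52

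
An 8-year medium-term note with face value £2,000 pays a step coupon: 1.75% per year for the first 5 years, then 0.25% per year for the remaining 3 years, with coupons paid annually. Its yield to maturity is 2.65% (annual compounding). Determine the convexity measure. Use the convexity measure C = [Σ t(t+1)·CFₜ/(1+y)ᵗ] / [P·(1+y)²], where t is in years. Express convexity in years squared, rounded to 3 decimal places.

With y = 0.0265:
  t   CF        PV=CF/(1+0.0265)^t    t·PV        t(t+1)·PV
  1        35.00        34.0964        34.0964          68.1929
  2        35.00        33.2162        66.4324         199.2973
  3        35.00        32.3587        97.0761         388.3045
  4        35.00        31.5233       126.0934         630.4668
  5        35.00        30.7095       153.5477         921.2861
  6         5.00         4.2738        25.6429         179.5005
  7         5.00         4.1635        29.1444         233.1553
  8     2,005.00     1,626.4576    13,011.6608     117,104.9475
  Σ                  1,796.7992    13,543.6942     119,725.1509
P = 1,796.7992.
Convexity = Σ t(t+1)·PV / [P·(1+y)²] = 119,725.1509 / (1,796.7992 × 1.053702) = 63.23652.

63.237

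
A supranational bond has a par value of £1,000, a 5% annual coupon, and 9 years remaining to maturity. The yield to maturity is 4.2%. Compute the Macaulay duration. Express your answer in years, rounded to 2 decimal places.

7.51 years

Periodic yield y = 0.042. Discount each cash flow and weight by its year:
  t   CF        PV=CF/(1+0.042)^t    t·PV
  1        50.00        47.9846        47.9846
  2        50.00        46.0505        92.1010
  3        50.00        44.1944       132.5831
  4        50.00        42.4130       169.6521
  5        50.00        40.7035       203.5173
  6        50.00        39.0628       234.3770
  7        50.00        37.4883       262.4182
  8        50.00        35.9773       287.8182
  9     1,050.00       725.0698     6,525.6284
  Σ                  1,058.9443     7,956.0799
Price P = Σ PV = 1,058.9443.
Macaulay duration = Σ(t·PV) / P = 7,956.0799 / 1,058.9443 = 7.51322 years.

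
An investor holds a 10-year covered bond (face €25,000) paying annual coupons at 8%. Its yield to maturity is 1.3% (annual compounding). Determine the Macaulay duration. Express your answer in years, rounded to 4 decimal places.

Periodic yield y = 0.013. Discount each cash flow and weight by its year:
  t   CF        PV=CF/(1+0.013)^t    t·PV
  1     2,000.00     1,974.3337     1,974.3337
  2     2,000.00     1,948.9967     3,897.9934
  3     2,000.00     1,923.9849     5,771.9547
  4     2,000.00     1,899.2941     7,597.1763
  5     2,000.00     1,874.9201     9,374.6006
  6     2,000.00     1,850.8590    11,105.1537
  7     2,000.00     1,827.1066    12,789.7460
  8     2,000.00     1,803.6590    14,429.2720
  9     2,000.00     1,780.5123    16,024.6110
  10   27,000.00    23,728.4468   237,284.4675
  Σ                 40,612.1131   320,249.3089
Price P = Σ PV = 40,612.1131.
Macaulay duration = Σ(t·PV) / P = 320,249.3089 / 40,612.1131 = 7.88556 years.

7.8856 years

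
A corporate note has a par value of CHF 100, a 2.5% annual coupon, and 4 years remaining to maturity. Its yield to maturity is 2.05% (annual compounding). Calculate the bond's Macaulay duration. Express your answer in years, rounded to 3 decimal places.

3.857 years

Periodic yield y = 0.0205. Discount each cash flow and weight by its year:
  t   CF        PV=CF/(1+0.0205)^t    t·PV
  1         2.50         2.4498         2.4498
  2         2.50         2.4006         4.8011
  3         2.50         2.3523         7.0570
  4       102.50        94.5087       378.0348
  Σ                    101.7114       392.3428
Price P = Σ PV = 101.7114.
Macaulay duration = Σ(t·PV) / P = 392.3428 / 101.7114 = 3.85741 years.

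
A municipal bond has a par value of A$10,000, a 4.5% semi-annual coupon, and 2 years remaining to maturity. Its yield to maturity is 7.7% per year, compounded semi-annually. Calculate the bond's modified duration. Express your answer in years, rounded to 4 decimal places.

Periodic yield y = 0.0385. First find Macaulay duration:
  t   CF        PV=CF/(1+0.0385)^t    t·PV
  1       225.00       216.6586       216.6586
  2       225.00       208.6265       417.2530
  3       225.00       200.8922       602.6765
  4    10,225.00     8,790.9804    35,163.9217
  Σ                  9,417.1578    36,400.5099
P = 9,417.1578; Macaulay duration = 36,400.5099 / 9,417.1578 = 3.86534 half-year periods = 1.93267 years.
Modified duration = D_Mac / (1 + y) = 1.93267 / 1.0385 = 1.86102 years.

1.8610 years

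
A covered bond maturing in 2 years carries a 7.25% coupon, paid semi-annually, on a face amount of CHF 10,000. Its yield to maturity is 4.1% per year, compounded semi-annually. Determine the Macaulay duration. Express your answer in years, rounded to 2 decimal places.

Periodic yield y = 0.0205. Discount each cash flow and weight by its period:
  t   CF        PV=CF/(1+0.0205)^t    t·PV
  1       362.50       355.2180       355.2180
  2       362.50       348.0823       696.1647
  3       362.50       341.0900     1,023.2700
  4    10,362.50     9,554.5999    38,218.3998
  Σ                 10,598.9903    40,293.0525
Price P = Σ PV = 10,598.9903.
Macaulay duration = Σ(t·PV) / P = 40,293.0525 / 10,598.9903 = 3.80159 half-year periods.
In years: 3.80159 / 2 = 1.90080 years.

1.90 years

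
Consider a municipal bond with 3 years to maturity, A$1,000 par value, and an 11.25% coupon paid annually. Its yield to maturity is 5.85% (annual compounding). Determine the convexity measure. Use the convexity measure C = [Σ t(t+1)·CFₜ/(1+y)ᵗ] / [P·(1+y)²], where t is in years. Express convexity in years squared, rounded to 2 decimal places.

9.41

With y = 0.0585:
  t   CF        PV=CF/(1+0.0585)^t    t·PV        t(t+1)·PV
  1       112.50       106.2825       106.2825         212.5650
  2       112.50       100.4086       200.8171         602.4514
  3     1,112.50       938.0531     2,814.1594      11,256.6374
  Σ                  1,144.7442     3,121.2590      12,071.6538
P = 1,144.7442.
Convexity = Σ t(t+1)·PV / [P·(1+y)²] = 12,071.6538 / (1,144.7442 × 1.120422) = 9.41188.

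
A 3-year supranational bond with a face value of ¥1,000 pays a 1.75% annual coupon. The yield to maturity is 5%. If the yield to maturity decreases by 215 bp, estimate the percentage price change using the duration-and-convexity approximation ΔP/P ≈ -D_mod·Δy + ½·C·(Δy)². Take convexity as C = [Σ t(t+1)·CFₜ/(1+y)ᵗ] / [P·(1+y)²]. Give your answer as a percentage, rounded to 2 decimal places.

+6.28%

With y = 0.05:
  t   CF        PV=CF/(1+0.05)^t    t·PV        t(t+1)·PV
  1        17.50        16.6667        16.6667          33.3333
  2        17.50        15.8730        31.7460          95.2381
  3     1,017.50       878.9548     2,636.8643      10,547.4571
  Σ                    911.4944     2,685.2770      10,676.0285
P = 911.4944; D_Mac = 2.94602 yrs; D_mod = 2.80573 yrs; C = 10.62373.
Duration effect: -2.80573 × (-0.0215) = +0.060323
Convexity effect: 0.5 × 10.62373 × (-0.0215)² = +0.0024554
ΔP/P ≈ +0.060323 + 0.0024554 = +0.062779 = +6.2779%.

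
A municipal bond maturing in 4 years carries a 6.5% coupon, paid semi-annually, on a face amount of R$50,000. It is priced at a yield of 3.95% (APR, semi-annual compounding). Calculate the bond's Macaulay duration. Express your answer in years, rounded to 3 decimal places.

3.607 years

Periodic yield y = 0.01975. Discount each cash flow and weight by its period:
  t   CF        PV=CF/(1+0.01975)^t    t·PV
  1     1,625.00     1,593.5278     1,593.5278
  2     1,625.00     1,562.6652     3,125.3304
  3     1,625.00     1,532.4003     4,597.2008
  4     1,625.00     1,502.7215     6,010.8861
  5     1,625.00     1,473.6176     7,368.0879
  6     1,625.00     1,445.0773     8,670.4638
  7     1,625.00     1,417.0898     9,919.6285
  8    51,625.00    44,147.9308   353,183.4461
  Σ                 54,675.0303   394,468.5715
Price P = Σ PV = 54,675.0303.
Macaulay duration = Σ(t·PV) / P = 394,468.5715 / 54,675.0303 = 7.21478 half-year periods.
In years: 7.21478 / 2 = 3.60739 years.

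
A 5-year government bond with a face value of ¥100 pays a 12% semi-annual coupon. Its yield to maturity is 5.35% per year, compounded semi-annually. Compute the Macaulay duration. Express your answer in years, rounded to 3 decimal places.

Periodic yield y = 0.02675. Discount each cash flow and weight by its period:
  t   CF        PV=CF/(1+0.02675)^t    t·PV
  1         6.00         5.8437         5.8437
  2         6.00         5.6914        11.3829
  3         6.00         5.5432        16.6295
  4         6.00         5.3987        21.5950
  5         6.00         5.2581        26.2904
  6         6.00         5.1211        30.7266
  7         6.00         4.9877        34.9137
  8         6.00         4.8577        38.8619
  9         6.00         4.7312        42.5806
  10      106.00        81.4064       814.0644
  Σ                    128.8392     1,042.8885
Price P = Σ PV = 128.8392.
Macaulay duration = Σ(t·PV) / P = 1,042.8885 / 128.8392 = 8.09450 half-year periods.
In years: 8.09450 / 2 = 4.04725 years.

4.047 years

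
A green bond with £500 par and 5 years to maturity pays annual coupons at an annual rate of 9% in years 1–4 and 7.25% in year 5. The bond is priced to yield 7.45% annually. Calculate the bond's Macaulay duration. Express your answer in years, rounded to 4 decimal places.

Periodic yield y = 0.0745. Discount each cash flow and weight by its year:
  t   CF        PV=CF/(1+0.0745)^t    t·PV
  1        45.00        41.8799        41.8799
  2        45.00        38.9762        77.9524
  3        45.00        36.2738       108.8215
  4        45.00        33.7588       135.0351
  5       536.25       374.3995     1,871.9973
  Σ                    525.2882     2,235.6862
Price P = Σ PV = 525.2882.
Macaulay duration = Σ(t·PV) / P = 2,235.6862 / 525.2882 = 4.25611 years.

4.2561 years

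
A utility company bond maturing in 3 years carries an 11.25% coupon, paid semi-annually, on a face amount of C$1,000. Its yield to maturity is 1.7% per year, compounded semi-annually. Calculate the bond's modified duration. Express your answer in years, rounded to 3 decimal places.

Periodic yield y = 0.0085. First find Macaulay duration:
  t   CF        PV=CF/(1+0.0085)^t    t·PV
  1        56.25        55.7759        55.7759
  2        56.25        55.3058       110.6116
  3        56.25        54.8397       164.5190
  4        56.25        54.3775       217.5098
  5        56.25        53.9191       269.5957
  6     1,056.25     1,003.9482     6,023.6892
  Σ                  1,278.1662     6,841.7013
P = 1,278.1662; Macaulay duration = 6,841.7013 / 1,278.1662 = 5.35275 half-year periods = 2.67637 years.
Modified duration = D_Mac / (1 + y) = 2.67637 / 1.0085 = 2.65382 years.

2.654 years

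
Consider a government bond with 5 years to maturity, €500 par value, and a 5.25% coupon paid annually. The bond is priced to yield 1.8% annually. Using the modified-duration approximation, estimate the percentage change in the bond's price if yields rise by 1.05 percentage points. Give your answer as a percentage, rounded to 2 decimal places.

Periodic yield y = 0.018. Modified duration first:
  t   CF        PV=CF/(1+0.018)^t    t·PV
  1        26.25        25.7859        25.7859
  2        26.25        25.3299        50.6598
  3        26.25        24.8820        74.6461
  4        26.25        24.4421        97.7683
  5       526.25       481.3414     2,406.7070
  Σ                    581.7813     2,655.5671
P = 581.7813; D_Mac = 4.56455 yrs; D_mod = 4.56455/(1+0.018) = 4.48384 yrs.
ΔP/P ≈ -D_mod · Δy = -4.48384 × (+0.0105) = -0.047080 = -4.7080%.

-4.71%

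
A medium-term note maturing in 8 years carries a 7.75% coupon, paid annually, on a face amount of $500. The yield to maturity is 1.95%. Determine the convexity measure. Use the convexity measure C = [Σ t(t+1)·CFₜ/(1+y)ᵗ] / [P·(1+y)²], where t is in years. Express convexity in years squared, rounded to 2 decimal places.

52.76

With y = 0.0195:
  t   CF        PV=CF/(1+0.0195)^t    t·PV        t(t+1)·PV
  1        38.75        38.0088        38.0088          76.0177
  2        38.75        37.2818        74.5637         223.6910
  3        38.75        36.5687       109.7062         438.8249
  4        38.75        35.8693       143.4772         717.3858
  5        38.75        35.1832       175.9161       1,055.4965
  6        38.75        34.5103       207.0616       1,449.4312
  7        38.75        33.8502       236.9513       1,895.6106
  8       538.75       461.6251     3,693.0010      33,237.0093
  Σ                    712.8975     4,678.6859      39,093.4670
P = 712.8975.
Convexity = Σ t(t+1)·PV / [P·(1+y)²] = 39,093.4670 / (712.8975 × 1.039380) = 52.75974.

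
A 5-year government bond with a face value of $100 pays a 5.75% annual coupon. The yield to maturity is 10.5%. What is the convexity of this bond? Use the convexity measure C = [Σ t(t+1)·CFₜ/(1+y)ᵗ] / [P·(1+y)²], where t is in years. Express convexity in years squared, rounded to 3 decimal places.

20.844

With y = 0.105:
  t   CF        PV=CF/(1+0.105)^t    t·PV        t(t+1)·PV
  1         5.75         5.2036         5.2036          10.4072
  2         5.75         4.7092         9.4183          28.2549
  3         5.75         4.2617        12.7850          51.1402
  4         5.75         3.8567        15.4269          77.1345
  5       105.75        64.1902       320.9512       1,925.7071
  Σ                     82.2214       363.7851       2,092.6440
P = 82.2214.
Convexity = Σ t(t+1)·PV / [P·(1+y)²] = 2,092.6440 / (82.2214 × 1.221025) = 20.84423.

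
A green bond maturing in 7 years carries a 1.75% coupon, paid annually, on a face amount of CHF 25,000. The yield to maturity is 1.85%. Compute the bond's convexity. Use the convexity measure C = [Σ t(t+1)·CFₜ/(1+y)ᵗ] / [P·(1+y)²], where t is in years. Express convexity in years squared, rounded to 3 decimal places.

50.374

With y = 0.0185:
  t   CF        PV=CF/(1+0.0185)^t    t·PV        t(t+1)·PV
  1       437.50       429.5533       429.5533         859.1065
  2       437.50       421.7509       843.5017       2,530.5052
  3       437.50       414.0902     1,242.2706       4,969.0825
  4       437.50       406.5687     1,626.2747       8,131.3737
  5       437.50       399.1838     1,995.9189      11,975.5135
  6       437.50       391.9330     2,351.5981      16,461.1870
  7    25,437.50    22,374.1834   156,619.2836   1,252,954.2692
  Σ                 24,837.2632   165,108.4011   1,297,881.0375
P = 24,837.2632.
Convexity = Σ t(t+1)·PV / [P·(1+y)²] = 1,297,881.0375 / (24,837.2632 × 1.037342) = 50.37431.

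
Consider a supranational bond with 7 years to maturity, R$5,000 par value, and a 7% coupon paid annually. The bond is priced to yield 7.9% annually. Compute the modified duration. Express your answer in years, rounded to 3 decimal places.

5.313 years

Periodic yield y = 0.079. First find Macaulay duration:
  t   CF        PV=CF/(1+0.079)^t    t·PV
  1       350.00       324.3744       324.3744
  2       350.00       300.6250       601.2501
  3       350.00       278.6145       835.8435
  4       350.00       258.2155     1,032.8619
  5       350.00       239.3100     1,196.5499
  6       350.00       221.7887     1,330.7321
  7     5,350.00     3,141.9818    21,993.8728
  Σ                  4,764.9099    27,315.4847
P = 4,764.9099; Macaulay duration = 27,315.4847 / 4,764.9099 = 5.73263 years.
Modified duration = D_Mac / (1 + y) = 5.73263 / 1.079 = 5.31291 years.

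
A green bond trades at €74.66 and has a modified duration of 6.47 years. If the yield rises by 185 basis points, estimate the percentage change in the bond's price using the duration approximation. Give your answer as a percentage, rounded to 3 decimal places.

-11.970%

Duration approximation: ΔP/P ≈ -D_mod · Δy = -6.47 × (+0.0185) = -0.119695.
As a percentage: -11.9695%.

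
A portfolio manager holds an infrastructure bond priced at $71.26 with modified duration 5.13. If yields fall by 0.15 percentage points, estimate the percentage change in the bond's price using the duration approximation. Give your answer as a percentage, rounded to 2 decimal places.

+0.77%

Duration approximation: ΔP/P ≈ -D_mod · Δy = -5.13 × (-0.0015) = +0.007695.
As a percentage: +0.7695%.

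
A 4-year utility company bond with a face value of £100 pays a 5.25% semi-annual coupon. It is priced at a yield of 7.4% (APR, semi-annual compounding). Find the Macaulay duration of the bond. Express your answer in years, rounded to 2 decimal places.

3.64 years

Periodic yield y = 0.037. Discount each cash flow and weight by its period:
  t   CF        PV=CF/(1+0.037)^t    t·PV
  1        2.625         2.5313         2.5313
  2        2.625         2.4410         4.8820
  3        2.625         2.3539         7.0618
  4        2.625         2.2699         9.0798
  5        2.625         2.1889        10.9447
  6        2.625         2.1108        12.6651
  7        2.625         2.0355        14.2487
  8      102.625        76.7402       613.9219
  Σ                     92.6718       675.3353
Price P = Σ PV = 92.6718.
Macaulay duration = Σ(t·PV) / P = 675.3353 / 92.6718 = 7.28739 half-year periods.
In years: 7.28739 / 2 = 3.64369 years.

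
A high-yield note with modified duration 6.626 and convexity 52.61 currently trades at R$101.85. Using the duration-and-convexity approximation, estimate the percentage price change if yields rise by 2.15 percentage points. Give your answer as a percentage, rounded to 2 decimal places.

Duration effect: -D_mod·Δy = -6.626 × (+0.0215) = -0.142459
Convexity effect: ½·C·(Δy)² = 0.5 × 52.61 × (0.0215)² = +0.01215948625
ΔP/P ≈ -0.142459 + 0.01215948625 = -0.13029951375
= -13.029951375%.

-13.03%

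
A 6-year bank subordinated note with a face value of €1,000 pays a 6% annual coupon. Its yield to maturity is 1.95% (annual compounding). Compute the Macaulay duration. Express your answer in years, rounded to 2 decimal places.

5.30 years

Periodic yield y = 0.0195. Discount each cash flow and weight by its year:
  t   CF        PV=CF/(1+0.0195)^t    t·PV
  1        60.00        58.8524        58.8524
  2        60.00        57.7267       115.4534
  3        60.00        56.6226       169.8677
  4        60.00        55.5395       222.1582
  5        60.00        54.4772       272.3862
  6     1,060.00       944.0228     5,664.1368
  Σ                  1,227.2412     6,502.8547
Price P = Σ PV = 1,227.2412.
Macaulay duration = Σ(t·PV) / P = 6,502.8547 / 1,227.2412 = 5.29876 years.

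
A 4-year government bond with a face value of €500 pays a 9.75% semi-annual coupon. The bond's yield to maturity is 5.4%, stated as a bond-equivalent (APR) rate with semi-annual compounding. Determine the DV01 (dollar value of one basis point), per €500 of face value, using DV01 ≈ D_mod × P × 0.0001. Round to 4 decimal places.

€0.1941

Periodic yield y = 0.027.
  t   CF        PV=CF/(1+0.027)^t    t·PV
  1       24.375        23.7342        23.7342
  2       24.375        23.1102        46.2204
  3       24.375        22.5026        67.5079
  4       24.375        21.9110        87.6441
  5       24.375        21.3350       106.6749
  6       24.375        20.7741       124.6445
  7       24.375        20.2279       141.5955
  8      524.375       423.7195     3,389.7558
  Σ                    577.3145     3,987.7774
P = 577.3145; D_Mac = 6.90746 half-year periods = 3.45373 yrs; D_mod = 3.36293 yrs.
DV01 ≈ 3.36293 × 577.3145 × 0.0001 = 0.194147.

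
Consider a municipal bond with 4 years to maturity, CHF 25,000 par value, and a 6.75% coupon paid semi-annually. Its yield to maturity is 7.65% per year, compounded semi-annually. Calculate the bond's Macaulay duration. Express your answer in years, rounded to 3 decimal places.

3.564 years

Periodic yield y = 0.03825. Discount each cash flow and weight by its period:
  t   CF        PV=CF/(1+0.03825)^t    t·PV
  1       843.75       812.6655       812.6655
  2       843.75       782.7263     1,565.4525
  3       843.75       753.8900     2,261.6699
  4       843.75       726.1160     2,904.4641
  5       843.75       699.3653     3,496.8266
  6       843.75       673.6001     4,041.6006
  7       843.75       648.7841     4,541.4888
  8    25,843.75    19,139.9154   153,119.3229
  Σ                 24,237.0627   172,743.4910
Price P = Σ PV = 24,237.0627.
Macaulay duration = Σ(t·PV) / P = 172,743.4910 / 24,237.0627 = 7.12725 half-year periods.
In years: 7.12725 / 2 = 3.56362 years.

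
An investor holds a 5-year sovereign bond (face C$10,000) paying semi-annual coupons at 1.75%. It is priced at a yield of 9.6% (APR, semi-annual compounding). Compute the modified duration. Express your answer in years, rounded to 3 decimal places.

Periodic yield y = 0.048. First find Macaulay duration:
  t   CF        PV=CF/(1+0.048)^t    t·PV
  1        87.50        83.4924        83.4924
  2        87.50        79.6683       159.3366
  3        87.50        76.0194       228.0581
  4        87.50        72.5376       290.1502
  5        87.50        69.2152       346.0761
  6        87.50        66.0451       396.2704
  7        87.50        63.0201       441.1407
  8        87.50        60.1337       481.0695
  9        87.50        57.3795       516.4152
  10   10,087.50     6,312.0542    63,120.5423
  Σ                  6,939.5653    66,062.5514
P = 6,939.5653; Macaulay duration = 66,062.5514 / 6,939.5653 = 9.51970 half-year periods = 4.75985 years.
Modified duration = D_Mac / (1 + y) = 4.75985 / 1.048 = 4.54184 years.

4.542 years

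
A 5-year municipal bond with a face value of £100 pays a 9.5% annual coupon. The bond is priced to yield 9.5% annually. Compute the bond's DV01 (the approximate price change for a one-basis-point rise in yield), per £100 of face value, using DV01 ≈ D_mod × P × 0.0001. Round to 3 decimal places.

Periodic yield y = 0.095.
  t   CF        PV=CF/(1+0.095)^t    t·PV
  1         9.50         8.6758         8.6758
  2         9.50         7.9231        15.8462
  3         9.50         7.2357        21.7071
  4         9.50         6.6080        26.4318
  5       109.50        69.5574       347.7871
  Σ                    100.0000       420.4481
P = 100.0000; D_Mac = 4.20448 yrs; D_mod = 3.83971 yrs.
DV01 ≈ 3.83971 × 100.0000 × 0.0001 = 0.038397.

£0.038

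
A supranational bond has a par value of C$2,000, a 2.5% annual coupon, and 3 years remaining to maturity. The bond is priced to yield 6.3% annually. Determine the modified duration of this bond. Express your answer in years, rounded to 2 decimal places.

Periodic yield y = 0.063. First find Macaulay duration:
  t   CF        PV=CF/(1+0.063)^t    t·PV
  1        50.00        47.0367        47.0367
  2        50.00        44.2490        88.4980
  3     2,050.00     1,706.6877     5,120.0632
  Σ                  1,797.9734     5,255.5979
P = 1,797.9734; Macaulay duration = 5,255.5979 / 1,797.9734 = 2.92307 years.
Modified duration = D_Mac / (1 + y) = 2.92307 / 1.063 = 2.74983 years.

2.75 years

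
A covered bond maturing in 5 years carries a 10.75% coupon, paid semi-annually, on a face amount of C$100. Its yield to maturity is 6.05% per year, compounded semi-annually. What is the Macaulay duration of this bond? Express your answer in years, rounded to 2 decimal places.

Periodic yield y = 0.03025. Discount each cash flow and weight by its period:
  t   CF        PV=CF/(1+0.03025)^t    t·PV
  1        5.375         5.2172         5.2172
  2        5.375         5.0640        10.1280
  3        5.375         4.9153        14.7459
  4        5.375         4.7710        19.0839
  5        5.375         4.6309        23.1545
  6        5.375         4.4949        26.9696
  7        5.375         4.3629        30.5406
  8        5.375         4.2348        33.8788
  9        5.375         4.1105        36.9945
  10     105.375        78.2188       782.1884
  Σ                    120.0204       982.9014
Price P = Σ PV = 120.0204.
Macaulay duration = Σ(t·PV) / P = 982.9014 / 120.0204 = 8.18945 half-year periods.
In years: 8.18945 / 2 = 4.09473 years.

4.09 years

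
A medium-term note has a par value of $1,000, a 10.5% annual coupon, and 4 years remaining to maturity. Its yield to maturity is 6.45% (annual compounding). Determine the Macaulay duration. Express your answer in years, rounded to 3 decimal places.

Periodic yield y = 0.0645. Discount each cash flow and weight by its year:
  t   CF        PV=CF/(1+0.0645)^t    t·PV
  1       105.00        98.6379        98.6379
  2       105.00        92.6612       185.3224
  3       105.00        87.0467       261.1401
  4     1,105.00       860.5569     3,442.2278
  Σ                  1,138.9027     3,987.3282
Price P = Σ PV = 1,138.9027.
Macaulay duration = Σ(t·PV) / P = 3,987.3282 / 1,138.9027 = 3.50103 years.

3.501 years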